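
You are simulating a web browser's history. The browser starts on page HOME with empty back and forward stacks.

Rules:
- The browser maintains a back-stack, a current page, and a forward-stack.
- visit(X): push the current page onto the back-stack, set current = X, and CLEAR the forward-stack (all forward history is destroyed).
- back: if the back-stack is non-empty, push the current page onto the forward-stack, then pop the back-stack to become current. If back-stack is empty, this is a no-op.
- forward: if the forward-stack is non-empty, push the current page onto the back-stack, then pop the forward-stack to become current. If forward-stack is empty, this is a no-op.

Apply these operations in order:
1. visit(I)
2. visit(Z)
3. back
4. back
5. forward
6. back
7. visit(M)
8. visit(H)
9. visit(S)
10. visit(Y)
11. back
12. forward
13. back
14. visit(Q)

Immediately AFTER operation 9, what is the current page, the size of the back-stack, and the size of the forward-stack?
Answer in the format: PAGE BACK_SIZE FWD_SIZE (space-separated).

After 1 (visit(I)): cur=I back=1 fwd=0
After 2 (visit(Z)): cur=Z back=2 fwd=0
After 3 (back): cur=I back=1 fwd=1
After 4 (back): cur=HOME back=0 fwd=2
After 5 (forward): cur=I back=1 fwd=1
After 6 (back): cur=HOME back=0 fwd=2
After 7 (visit(M)): cur=M back=1 fwd=0
After 8 (visit(H)): cur=H back=2 fwd=0
After 9 (visit(S)): cur=S back=3 fwd=0

S 3 0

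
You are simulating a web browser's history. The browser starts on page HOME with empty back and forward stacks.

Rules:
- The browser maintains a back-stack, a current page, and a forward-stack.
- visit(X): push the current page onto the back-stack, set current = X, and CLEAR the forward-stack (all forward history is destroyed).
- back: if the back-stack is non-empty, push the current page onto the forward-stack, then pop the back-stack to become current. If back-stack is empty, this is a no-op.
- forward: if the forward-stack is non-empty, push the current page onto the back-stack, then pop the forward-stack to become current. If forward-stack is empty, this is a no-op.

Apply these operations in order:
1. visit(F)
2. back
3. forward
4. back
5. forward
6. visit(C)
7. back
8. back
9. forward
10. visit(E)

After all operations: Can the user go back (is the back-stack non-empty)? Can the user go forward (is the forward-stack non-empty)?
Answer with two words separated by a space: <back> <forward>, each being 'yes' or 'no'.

After 1 (visit(F)): cur=F back=1 fwd=0
After 2 (back): cur=HOME back=0 fwd=1
After 3 (forward): cur=F back=1 fwd=0
After 4 (back): cur=HOME back=0 fwd=1
After 5 (forward): cur=F back=1 fwd=0
After 6 (visit(C)): cur=C back=2 fwd=0
After 7 (back): cur=F back=1 fwd=1
After 8 (back): cur=HOME back=0 fwd=2
After 9 (forward): cur=F back=1 fwd=1
After 10 (visit(E)): cur=E back=2 fwd=0

Answer: yes no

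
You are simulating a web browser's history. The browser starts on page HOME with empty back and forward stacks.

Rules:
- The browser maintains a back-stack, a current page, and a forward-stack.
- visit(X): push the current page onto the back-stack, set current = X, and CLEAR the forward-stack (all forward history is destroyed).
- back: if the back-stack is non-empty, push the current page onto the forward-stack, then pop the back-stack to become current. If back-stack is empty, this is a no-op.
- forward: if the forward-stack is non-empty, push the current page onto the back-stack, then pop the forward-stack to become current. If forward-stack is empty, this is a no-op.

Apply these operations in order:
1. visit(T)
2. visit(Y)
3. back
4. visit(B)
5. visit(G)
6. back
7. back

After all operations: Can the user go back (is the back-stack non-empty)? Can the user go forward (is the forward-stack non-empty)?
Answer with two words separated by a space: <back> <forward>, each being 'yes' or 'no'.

Answer: yes yes

Derivation:
After 1 (visit(T)): cur=T back=1 fwd=0
After 2 (visit(Y)): cur=Y back=2 fwd=0
After 3 (back): cur=T back=1 fwd=1
After 4 (visit(B)): cur=B back=2 fwd=0
After 5 (visit(G)): cur=G back=3 fwd=0
After 6 (back): cur=B back=2 fwd=1
After 7 (back): cur=T back=1 fwd=2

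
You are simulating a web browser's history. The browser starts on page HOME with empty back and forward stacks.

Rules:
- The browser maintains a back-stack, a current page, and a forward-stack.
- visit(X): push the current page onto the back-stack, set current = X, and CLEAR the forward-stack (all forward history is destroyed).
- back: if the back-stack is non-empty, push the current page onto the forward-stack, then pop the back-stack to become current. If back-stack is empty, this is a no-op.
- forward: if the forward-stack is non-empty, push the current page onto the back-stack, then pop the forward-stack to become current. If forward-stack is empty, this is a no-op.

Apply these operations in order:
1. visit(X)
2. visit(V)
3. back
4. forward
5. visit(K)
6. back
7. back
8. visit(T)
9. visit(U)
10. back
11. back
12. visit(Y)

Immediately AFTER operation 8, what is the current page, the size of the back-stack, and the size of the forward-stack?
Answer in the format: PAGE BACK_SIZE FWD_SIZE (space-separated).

After 1 (visit(X)): cur=X back=1 fwd=0
After 2 (visit(V)): cur=V back=2 fwd=0
After 3 (back): cur=X back=1 fwd=1
After 4 (forward): cur=V back=2 fwd=0
After 5 (visit(K)): cur=K back=3 fwd=0
After 6 (back): cur=V back=2 fwd=1
After 7 (back): cur=X back=1 fwd=2
After 8 (visit(T)): cur=T back=2 fwd=0

T 2 0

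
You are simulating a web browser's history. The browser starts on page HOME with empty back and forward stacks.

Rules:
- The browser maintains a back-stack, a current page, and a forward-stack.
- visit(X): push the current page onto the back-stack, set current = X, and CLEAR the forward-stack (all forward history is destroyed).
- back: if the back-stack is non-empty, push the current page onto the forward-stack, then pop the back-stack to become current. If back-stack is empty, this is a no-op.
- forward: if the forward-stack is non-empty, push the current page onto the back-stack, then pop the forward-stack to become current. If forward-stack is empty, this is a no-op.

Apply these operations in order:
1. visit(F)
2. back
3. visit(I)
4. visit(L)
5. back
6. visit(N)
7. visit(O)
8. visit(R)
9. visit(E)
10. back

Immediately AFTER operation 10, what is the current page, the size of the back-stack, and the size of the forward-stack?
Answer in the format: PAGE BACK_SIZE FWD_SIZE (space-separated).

After 1 (visit(F)): cur=F back=1 fwd=0
After 2 (back): cur=HOME back=0 fwd=1
After 3 (visit(I)): cur=I back=1 fwd=0
After 4 (visit(L)): cur=L back=2 fwd=0
After 5 (back): cur=I back=1 fwd=1
After 6 (visit(N)): cur=N back=2 fwd=0
After 7 (visit(O)): cur=O back=3 fwd=0
After 8 (visit(R)): cur=R back=4 fwd=0
After 9 (visit(E)): cur=E back=5 fwd=0
After 10 (back): cur=R back=4 fwd=1

R 4 1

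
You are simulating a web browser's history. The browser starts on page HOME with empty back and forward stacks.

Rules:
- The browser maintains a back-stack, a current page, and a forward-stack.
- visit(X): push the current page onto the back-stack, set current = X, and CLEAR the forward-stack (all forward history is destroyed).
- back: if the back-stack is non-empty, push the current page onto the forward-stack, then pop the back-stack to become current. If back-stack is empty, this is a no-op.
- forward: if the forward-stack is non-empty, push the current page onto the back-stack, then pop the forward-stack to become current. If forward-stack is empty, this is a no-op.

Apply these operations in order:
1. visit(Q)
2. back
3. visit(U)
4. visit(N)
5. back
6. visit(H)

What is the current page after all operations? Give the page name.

After 1 (visit(Q)): cur=Q back=1 fwd=0
After 2 (back): cur=HOME back=0 fwd=1
After 3 (visit(U)): cur=U back=1 fwd=0
After 4 (visit(N)): cur=N back=2 fwd=0
After 5 (back): cur=U back=1 fwd=1
After 6 (visit(H)): cur=H back=2 fwd=0

Answer: H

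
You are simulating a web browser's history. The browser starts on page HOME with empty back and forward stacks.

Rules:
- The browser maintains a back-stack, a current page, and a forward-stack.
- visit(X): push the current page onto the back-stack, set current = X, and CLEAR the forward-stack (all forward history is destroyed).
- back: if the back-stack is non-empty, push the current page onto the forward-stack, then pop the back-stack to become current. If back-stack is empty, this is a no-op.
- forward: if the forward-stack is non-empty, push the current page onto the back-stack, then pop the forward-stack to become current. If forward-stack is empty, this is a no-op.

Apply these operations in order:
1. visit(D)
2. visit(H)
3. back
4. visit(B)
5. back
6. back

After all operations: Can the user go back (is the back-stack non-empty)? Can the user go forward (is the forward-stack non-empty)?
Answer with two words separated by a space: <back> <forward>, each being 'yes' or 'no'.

Answer: no yes

Derivation:
After 1 (visit(D)): cur=D back=1 fwd=0
After 2 (visit(H)): cur=H back=2 fwd=0
After 3 (back): cur=D back=1 fwd=1
After 4 (visit(B)): cur=B back=2 fwd=0
After 5 (back): cur=D back=1 fwd=1
After 6 (back): cur=HOME back=0 fwd=2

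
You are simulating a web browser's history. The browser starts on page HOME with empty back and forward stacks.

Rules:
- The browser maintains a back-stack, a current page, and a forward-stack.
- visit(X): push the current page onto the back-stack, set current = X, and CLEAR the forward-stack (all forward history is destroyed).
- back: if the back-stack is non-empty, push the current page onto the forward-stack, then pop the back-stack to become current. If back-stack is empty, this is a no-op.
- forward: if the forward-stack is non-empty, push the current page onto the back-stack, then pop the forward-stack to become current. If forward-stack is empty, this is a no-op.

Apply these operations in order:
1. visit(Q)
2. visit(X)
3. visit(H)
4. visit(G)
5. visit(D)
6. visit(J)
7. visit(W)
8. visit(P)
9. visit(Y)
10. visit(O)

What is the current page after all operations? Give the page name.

Answer: O

Derivation:
After 1 (visit(Q)): cur=Q back=1 fwd=0
After 2 (visit(X)): cur=X back=2 fwd=0
After 3 (visit(H)): cur=H back=3 fwd=0
After 4 (visit(G)): cur=G back=4 fwd=0
After 5 (visit(D)): cur=D back=5 fwd=0
After 6 (visit(J)): cur=J back=6 fwd=0
After 7 (visit(W)): cur=W back=7 fwd=0
After 8 (visit(P)): cur=P back=8 fwd=0
After 9 (visit(Y)): cur=Y back=9 fwd=0
After 10 (visit(O)): cur=O back=10 fwd=0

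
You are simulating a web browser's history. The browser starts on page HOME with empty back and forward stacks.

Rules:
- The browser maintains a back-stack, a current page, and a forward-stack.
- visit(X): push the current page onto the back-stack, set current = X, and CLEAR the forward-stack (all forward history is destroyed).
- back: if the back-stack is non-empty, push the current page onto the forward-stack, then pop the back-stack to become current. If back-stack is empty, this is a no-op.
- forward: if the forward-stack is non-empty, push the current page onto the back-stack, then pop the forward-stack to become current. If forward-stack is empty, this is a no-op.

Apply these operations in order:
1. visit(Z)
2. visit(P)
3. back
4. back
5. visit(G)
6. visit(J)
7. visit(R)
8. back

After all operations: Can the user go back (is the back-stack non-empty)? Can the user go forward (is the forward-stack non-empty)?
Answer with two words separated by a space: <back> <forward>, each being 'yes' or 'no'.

After 1 (visit(Z)): cur=Z back=1 fwd=0
After 2 (visit(P)): cur=P back=2 fwd=0
After 3 (back): cur=Z back=1 fwd=1
After 4 (back): cur=HOME back=0 fwd=2
After 5 (visit(G)): cur=G back=1 fwd=0
After 6 (visit(J)): cur=J back=2 fwd=0
After 7 (visit(R)): cur=R back=3 fwd=0
After 8 (back): cur=J back=2 fwd=1

Answer: yes yes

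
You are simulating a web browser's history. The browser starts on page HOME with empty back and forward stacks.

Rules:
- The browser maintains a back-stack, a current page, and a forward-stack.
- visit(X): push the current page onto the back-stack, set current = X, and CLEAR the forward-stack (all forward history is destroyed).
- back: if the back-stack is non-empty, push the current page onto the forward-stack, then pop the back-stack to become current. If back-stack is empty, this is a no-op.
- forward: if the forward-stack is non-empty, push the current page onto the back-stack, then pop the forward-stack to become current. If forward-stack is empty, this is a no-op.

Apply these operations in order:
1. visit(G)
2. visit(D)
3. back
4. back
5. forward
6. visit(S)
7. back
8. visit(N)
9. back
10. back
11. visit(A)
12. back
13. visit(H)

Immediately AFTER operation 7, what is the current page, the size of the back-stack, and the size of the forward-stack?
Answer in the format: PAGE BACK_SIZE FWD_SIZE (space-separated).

After 1 (visit(G)): cur=G back=1 fwd=0
After 2 (visit(D)): cur=D back=2 fwd=0
After 3 (back): cur=G back=1 fwd=1
After 4 (back): cur=HOME back=0 fwd=2
After 5 (forward): cur=G back=1 fwd=1
After 6 (visit(S)): cur=S back=2 fwd=0
After 7 (back): cur=G back=1 fwd=1

G 1 1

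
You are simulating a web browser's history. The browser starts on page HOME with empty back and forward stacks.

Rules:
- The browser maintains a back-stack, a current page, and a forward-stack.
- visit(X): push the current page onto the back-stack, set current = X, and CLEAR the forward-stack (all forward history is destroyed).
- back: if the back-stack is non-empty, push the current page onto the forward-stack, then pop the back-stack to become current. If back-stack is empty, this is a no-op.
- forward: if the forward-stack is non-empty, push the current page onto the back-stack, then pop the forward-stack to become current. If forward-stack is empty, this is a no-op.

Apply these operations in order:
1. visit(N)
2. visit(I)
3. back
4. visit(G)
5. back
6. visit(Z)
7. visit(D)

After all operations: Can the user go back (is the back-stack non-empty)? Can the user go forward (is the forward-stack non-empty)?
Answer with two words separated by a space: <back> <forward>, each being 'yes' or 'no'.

After 1 (visit(N)): cur=N back=1 fwd=0
After 2 (visit(I)): cur=I back=2 fwd=0
After 3 (back): cur=N back=1 fwd=1
After 4 (visit(G)): cur=G back=2 fwd=0
After 5 (back): cur=N back=1 fwd=1
After 6 (visit(Z)): cur=Z back=2 fwd=0
After 7 (visit(D)): cur=D back=3 fwd=0

Answer: yes no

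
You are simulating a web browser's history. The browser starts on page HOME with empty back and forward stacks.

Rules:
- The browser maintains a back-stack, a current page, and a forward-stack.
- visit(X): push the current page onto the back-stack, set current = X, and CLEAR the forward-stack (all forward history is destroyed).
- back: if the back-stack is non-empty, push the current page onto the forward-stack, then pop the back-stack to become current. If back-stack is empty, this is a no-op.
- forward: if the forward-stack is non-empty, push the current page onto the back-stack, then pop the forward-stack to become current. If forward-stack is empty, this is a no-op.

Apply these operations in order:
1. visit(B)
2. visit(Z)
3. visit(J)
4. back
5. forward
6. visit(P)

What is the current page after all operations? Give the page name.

After 1 (visit(B)): cur=B back=1 fwd=0
After 2 (visit(Z)): cur=Z back=2 fwd=0
After 3 (visit(J)): cur=J back=3 fwd=0
After 4 (back): cur=Z back=2 fwd=1
After 5 (forward): cur=J back=3 fwd=0
After 6 (visit(P)): cur=P back=4 fwd=0

Answer: P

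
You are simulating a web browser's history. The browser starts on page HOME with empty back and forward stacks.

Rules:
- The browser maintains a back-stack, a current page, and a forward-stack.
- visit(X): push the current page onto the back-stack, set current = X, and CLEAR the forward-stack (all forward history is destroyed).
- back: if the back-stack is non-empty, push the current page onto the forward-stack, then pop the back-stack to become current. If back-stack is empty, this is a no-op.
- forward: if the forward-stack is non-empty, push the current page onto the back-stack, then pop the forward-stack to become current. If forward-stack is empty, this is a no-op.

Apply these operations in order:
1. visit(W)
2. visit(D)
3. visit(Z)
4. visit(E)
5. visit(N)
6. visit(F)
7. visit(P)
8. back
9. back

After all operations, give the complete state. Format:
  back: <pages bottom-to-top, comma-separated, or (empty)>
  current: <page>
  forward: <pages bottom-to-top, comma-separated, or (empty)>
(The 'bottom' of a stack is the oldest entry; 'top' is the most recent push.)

After 1 (visit(W)): cur=W back=1 fwd=0
After 2 (visit(D)): cur=D back=2 fwd=0
After 3 (visit(Z)): cur=Z back=3 fwd=0
After 4 (visit(E)): cur=E back=4 fwd=0
After 5 (visit(N)): cur=N back=5 fwd=0
After 6 (visit(F)): cur=F back=6 fwd=0
After 7 (visit(P)): cur=P back=7 fwd=0
After 8 (back): cur=F back=6 fwd=1
After 9 (back): cur=N back=5 fwd=2

Answer: back: HOME,W,D,Z,E
current: N
forward: P,F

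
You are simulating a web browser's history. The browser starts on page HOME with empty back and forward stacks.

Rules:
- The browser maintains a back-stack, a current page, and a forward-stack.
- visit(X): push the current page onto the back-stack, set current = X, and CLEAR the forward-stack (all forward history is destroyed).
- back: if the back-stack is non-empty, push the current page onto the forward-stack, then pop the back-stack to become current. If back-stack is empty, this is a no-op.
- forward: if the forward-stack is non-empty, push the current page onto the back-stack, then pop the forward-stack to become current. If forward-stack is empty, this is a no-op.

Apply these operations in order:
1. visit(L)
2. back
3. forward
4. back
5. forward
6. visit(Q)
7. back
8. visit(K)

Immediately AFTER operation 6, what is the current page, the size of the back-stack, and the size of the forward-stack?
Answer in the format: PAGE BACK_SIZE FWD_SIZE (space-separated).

After 1 (visit(L)): cur=L back=1 fwd=0
After 2 (back): cur=HOME back=0 fwd=1
After 3 (forward): cur=L back=1 fwd=0
After 4 (back): cur=HOME back=0 fwd=1
After 5 (forward): cur=L back=1 fwd=0
After 6 (visit(Q)): cur=Q back=2 fwd=0

Q 2 0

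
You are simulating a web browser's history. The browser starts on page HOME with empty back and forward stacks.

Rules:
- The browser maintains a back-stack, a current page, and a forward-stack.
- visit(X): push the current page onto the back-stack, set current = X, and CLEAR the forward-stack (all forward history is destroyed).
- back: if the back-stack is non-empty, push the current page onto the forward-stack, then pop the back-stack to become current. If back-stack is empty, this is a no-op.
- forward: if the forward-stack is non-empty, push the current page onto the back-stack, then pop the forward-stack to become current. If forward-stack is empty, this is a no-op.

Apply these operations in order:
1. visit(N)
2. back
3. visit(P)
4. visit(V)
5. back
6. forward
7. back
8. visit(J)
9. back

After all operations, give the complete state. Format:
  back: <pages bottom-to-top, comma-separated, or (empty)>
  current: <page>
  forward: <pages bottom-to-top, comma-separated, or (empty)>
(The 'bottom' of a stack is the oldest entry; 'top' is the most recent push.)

After 1 (visit(N)): cur=N back=1 fwd=0
After 2 (back): cur=HOME back=0 fwd=1
After 3 (visit(P)): cur=P back=1 fwd=0
After 4 (visit(V)): cur=V back=2 fwd=0
After 5 (back): cur=P back=1 fwd=1
After 6 (forward): cur=V back=2 fwd=0
After 7 (back): cur=P back=1 fwd=1
After 8 (visit(J)): cur=J back=2 fwd=0
After 9 (back): cur=P back=1 fwd=1

Answer: back: HOME
current: P
forward: J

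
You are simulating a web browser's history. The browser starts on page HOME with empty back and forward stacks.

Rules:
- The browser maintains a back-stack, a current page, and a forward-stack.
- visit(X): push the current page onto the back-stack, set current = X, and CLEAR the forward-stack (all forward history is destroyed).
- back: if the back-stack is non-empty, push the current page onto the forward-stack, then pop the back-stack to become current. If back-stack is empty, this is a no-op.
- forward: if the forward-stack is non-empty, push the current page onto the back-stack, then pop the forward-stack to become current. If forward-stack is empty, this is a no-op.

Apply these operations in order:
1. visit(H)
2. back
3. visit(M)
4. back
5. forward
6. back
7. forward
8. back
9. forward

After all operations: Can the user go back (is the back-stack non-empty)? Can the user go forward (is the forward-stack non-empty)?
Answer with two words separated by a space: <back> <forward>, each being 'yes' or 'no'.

After 1 (visit(H)): cur=H back=1 fwd=0
After 2 (back): cur=HOME back=0 fwd=1
After 3 (visit(M)): cur=M back=1 fwd=0
After 4 (back): cur=HOME back=0 fwd=1
After 5 (forward): cur=M back=1 fwd=0
After 6 (back): cur=HOME back=0 fwd=1
After 7 (forward): cur=M back=1 fwd=0
After 8 (back): cur=HOME back=0 fwd=1
After 9 (forward): cur=M back=1 fwd=0

Answer: yes no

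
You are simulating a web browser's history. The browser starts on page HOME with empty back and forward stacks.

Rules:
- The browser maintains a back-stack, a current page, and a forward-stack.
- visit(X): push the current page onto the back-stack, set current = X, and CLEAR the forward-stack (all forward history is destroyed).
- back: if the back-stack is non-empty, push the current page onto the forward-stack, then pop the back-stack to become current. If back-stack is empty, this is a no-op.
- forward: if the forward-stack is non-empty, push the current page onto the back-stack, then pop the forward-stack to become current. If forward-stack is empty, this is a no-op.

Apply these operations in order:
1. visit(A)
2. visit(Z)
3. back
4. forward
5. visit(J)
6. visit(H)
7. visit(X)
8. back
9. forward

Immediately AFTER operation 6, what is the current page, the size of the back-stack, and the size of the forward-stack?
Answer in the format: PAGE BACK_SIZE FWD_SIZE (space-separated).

After 1 (visit(A)): cur=A back=1 fwd=0
After 2 (visit(Z)): cur=Z back=2 fwd=0
After 3 (back): cur=A back=1 fwd=1
After 4 (forward): cur=Z back=2 fwd=0
After 5 (visit(J)): cur=J back=3 fwd=0
After 6 (visit(H)): cur=H back=4 fwd=0

H 4 0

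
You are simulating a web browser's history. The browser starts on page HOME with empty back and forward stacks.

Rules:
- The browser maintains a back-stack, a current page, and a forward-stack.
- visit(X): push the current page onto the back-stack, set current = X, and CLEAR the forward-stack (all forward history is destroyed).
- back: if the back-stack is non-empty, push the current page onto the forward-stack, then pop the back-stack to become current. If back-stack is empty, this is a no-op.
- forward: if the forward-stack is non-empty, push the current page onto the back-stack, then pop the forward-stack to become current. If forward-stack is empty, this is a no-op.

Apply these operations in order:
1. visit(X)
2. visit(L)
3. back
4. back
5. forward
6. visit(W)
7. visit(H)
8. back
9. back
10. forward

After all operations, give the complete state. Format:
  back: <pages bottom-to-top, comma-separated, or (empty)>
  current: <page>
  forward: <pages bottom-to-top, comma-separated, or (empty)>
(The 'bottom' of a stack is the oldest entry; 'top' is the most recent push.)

After 1 (visit(X)): cur=X back=1 fwd=0
After 2 (visit(L)): cur=L back=2 fwd=0
After 3 (back): cur=X back=1 fwd=1
After 4 (back): cur=HOME back=0 fwd=2
After 5 (forward): cur=X back=1 fwd=1
After 6 (visit(W)): cur=W back=2 fwd=0
After 7 (visit(H)): cur=H back=3 fwd=0
After 8 (back): cur=W back=2 fwd=1
After 9 (back): cur=X back=1 fwd=2
After 10 (forward): cur=W back=2 fwd=1

Answer: back: HOME,X
current: W
forward: H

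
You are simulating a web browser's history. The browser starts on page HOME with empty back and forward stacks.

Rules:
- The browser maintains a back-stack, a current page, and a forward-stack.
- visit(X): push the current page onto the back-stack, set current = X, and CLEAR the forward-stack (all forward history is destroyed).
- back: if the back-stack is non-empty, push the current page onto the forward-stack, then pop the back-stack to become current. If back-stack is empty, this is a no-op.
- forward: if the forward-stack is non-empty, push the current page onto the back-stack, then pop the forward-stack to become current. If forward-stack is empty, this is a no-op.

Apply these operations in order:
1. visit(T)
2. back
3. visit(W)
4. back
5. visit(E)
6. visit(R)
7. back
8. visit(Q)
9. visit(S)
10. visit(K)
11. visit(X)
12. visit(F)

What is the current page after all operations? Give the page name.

After 1 (visit(T)): cur=T back=1 fwd=0
After 2 (back): cur=HOME back=0 fwd=1
After 3 (visit(W)): cur=W back=1 fwd=0
After 4 (back): cur=HOME back=0 fwd=1
After 5 (visit(E)): cur=E back=1 fwd=0
After 6 (visit(R)): cur=R back=2 fwd=0
After 7 (back): cur=E back=1 fwd=1
After 8 (visit(Q)): cur=Q back=2 fwd=0
After 9 (visit(S)): cur=S back=3 fwd=0
After 10 (visit(K)): cur=K back=4 fwd=0
After 11 (visit(X)): cur=X back=5 fwd=0
After 12 (visit(F)): cur=F back=6 fwd=0

Answer: F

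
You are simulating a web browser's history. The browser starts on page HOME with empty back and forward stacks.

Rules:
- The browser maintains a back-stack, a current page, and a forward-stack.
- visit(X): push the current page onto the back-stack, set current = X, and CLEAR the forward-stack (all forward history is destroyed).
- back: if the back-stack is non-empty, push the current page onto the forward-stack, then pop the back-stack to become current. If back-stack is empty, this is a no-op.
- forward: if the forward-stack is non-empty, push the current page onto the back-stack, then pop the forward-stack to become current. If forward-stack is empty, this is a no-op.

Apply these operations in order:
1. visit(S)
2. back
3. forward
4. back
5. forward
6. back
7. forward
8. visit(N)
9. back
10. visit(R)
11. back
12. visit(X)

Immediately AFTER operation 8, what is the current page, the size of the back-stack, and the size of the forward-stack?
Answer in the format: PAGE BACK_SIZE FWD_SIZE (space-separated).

After 1 (visit(S)): cur=S back=1 fwd=0
After 2 (back): cur=HOME back=0 fwd=1
After 3 (forward): cur=S back=1 fwd=0
After 4 (back): cur=HOME back=0 fwd=1
After 5 (forward): cur=S back=1 fwd=0
After 6 (back): cur=HOME back=0 fwd=1
After 7 (forward): cur=S back=1 fwd=0
After 8 (visit(N)): cur=N back=2 fwd=0

N 2 0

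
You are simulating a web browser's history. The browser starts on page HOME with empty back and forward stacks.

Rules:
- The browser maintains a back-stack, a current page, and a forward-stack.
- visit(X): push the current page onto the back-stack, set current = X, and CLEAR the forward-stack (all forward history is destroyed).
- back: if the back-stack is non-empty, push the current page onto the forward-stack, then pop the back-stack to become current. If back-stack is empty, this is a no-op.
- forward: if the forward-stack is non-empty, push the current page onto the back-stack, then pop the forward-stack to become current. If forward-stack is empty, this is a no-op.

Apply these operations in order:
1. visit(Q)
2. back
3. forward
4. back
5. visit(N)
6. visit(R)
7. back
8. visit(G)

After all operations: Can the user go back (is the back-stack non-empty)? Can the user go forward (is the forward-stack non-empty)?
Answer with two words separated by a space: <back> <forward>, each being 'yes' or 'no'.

After 1 (visit(Q)): cur=Q back=1 fwd=0
After 2 (back): cur=HOME back=0 fwd=1
After 3 (forward): cur=Q back=1 fwd=0
After 4 (back): cur=HOME back=0 fwd=1
After 5 (visit(N)): cur=N back=1 fwd=0
After 6 (visit(R)): cur=R back=2 fwd=0
After 7 (back): cur=N back=1 fwd=1
After 8 (visit(G)): cur=G back=2 fwd=0

Answer: yes no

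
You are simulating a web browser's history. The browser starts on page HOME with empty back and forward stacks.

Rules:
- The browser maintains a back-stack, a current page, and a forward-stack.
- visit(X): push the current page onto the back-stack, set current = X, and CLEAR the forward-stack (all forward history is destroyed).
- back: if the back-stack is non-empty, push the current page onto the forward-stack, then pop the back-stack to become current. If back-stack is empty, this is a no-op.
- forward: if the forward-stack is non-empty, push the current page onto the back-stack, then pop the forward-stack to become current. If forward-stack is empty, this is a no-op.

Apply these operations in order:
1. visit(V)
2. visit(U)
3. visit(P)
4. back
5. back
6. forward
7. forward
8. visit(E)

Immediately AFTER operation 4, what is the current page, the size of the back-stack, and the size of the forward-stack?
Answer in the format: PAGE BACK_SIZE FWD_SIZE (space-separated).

After 1 (visit(V)): cur=V back=1 fwd=0
After 2 (visit(U)): cur=U back=2 fwd=0
After 3 (visit(P)): cur=P back=3 fwd=0
After 4 (back): cur=U back=2 fwd=1

U 2 1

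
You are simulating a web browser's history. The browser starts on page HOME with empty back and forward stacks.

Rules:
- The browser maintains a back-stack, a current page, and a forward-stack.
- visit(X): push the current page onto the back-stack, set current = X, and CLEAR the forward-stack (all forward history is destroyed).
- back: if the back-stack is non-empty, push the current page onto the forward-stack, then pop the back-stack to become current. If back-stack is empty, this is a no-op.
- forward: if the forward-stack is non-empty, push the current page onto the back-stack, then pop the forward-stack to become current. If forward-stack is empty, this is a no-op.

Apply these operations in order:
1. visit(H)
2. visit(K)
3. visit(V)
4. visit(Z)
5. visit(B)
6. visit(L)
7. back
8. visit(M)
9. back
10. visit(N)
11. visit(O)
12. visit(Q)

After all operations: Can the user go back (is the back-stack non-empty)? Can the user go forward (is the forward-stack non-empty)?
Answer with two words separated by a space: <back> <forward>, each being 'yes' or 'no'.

Answer: yes no

Derivation:
After 1 (visit(H)): cur=H back=1 fwd=0
After 2 (visit(K)): cur=K back=2 fwd=0
After 3 (visit(V)): cur=V back=3 fwd=0
After 4 (visit(Z)): cur=Z back=4 fwd=0
After 5 (visit(B)): cur=B back=5 fwd=0
After 6 (visit(L)): cur=L back=6 fwd=0
After 7 (back): cur=B back=5 fwd=1
After 8 (visit(M)): cur=M back=6 fwd=0
After 9 (back): cur=B back=5 fwd=1
After 10 (visit(N)): cur=N back=6 fwd=0
After 11 (visit(O)): cur=O back=7 fwd=0
After 12 (visit(Q)): cur=Q back=8 fwd=0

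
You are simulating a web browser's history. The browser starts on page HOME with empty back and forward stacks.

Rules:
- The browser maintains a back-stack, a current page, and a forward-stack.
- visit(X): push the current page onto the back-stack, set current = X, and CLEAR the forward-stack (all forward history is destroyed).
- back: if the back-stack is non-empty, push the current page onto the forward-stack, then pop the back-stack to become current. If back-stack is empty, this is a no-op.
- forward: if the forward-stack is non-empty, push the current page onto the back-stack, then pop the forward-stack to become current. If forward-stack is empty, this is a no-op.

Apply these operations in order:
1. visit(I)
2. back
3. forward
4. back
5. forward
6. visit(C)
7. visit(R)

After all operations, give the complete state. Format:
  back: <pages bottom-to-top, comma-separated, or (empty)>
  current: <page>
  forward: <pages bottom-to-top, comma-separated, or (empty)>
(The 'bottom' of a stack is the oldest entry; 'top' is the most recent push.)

Answer: back: HOME,I,C
current: R
forward: (empty)

Derivation:
After 1 (visit(I)): cur=I back=1 fwd=0
After 2 (back): cur=HOME back=0 fwd=1
After 3 (forward): cur=I back=1 fwd=0
After 4 (back): cur=HOME back=0 fwd=1
After 5 (forward): cur=I back=1 fwd=0
After 6 (visit(C)): cur=C back=2 fwd=0
After 7 (visit(R)): cur=R back=3 fwd=0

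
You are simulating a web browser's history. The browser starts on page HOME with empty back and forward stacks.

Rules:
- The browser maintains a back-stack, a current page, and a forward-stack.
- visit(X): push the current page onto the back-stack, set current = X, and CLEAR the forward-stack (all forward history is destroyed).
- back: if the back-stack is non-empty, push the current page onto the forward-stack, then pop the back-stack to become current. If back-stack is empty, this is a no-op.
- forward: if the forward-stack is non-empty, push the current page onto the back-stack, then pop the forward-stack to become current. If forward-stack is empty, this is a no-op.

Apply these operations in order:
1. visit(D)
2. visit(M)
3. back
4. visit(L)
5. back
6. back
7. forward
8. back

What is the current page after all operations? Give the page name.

Answer: HOME

Derivation:
After 1 (visit(D)): cur=D back=1 fwd=0
After 2 (visit(M)): cur=M back=2 fwd=0
After 3 (back): cur=D back=1 fwd=1
After 4 (visit(L)): cur=L back=2 fwd=0
After 5 (back): cur=D back=1 fwd=1
After 6 (back): cur=HOME back=0 fwd=2
After 7 (forward): cur=D back=1 fwd=1
After 8 (back): cur=HOME back=0 fwd=2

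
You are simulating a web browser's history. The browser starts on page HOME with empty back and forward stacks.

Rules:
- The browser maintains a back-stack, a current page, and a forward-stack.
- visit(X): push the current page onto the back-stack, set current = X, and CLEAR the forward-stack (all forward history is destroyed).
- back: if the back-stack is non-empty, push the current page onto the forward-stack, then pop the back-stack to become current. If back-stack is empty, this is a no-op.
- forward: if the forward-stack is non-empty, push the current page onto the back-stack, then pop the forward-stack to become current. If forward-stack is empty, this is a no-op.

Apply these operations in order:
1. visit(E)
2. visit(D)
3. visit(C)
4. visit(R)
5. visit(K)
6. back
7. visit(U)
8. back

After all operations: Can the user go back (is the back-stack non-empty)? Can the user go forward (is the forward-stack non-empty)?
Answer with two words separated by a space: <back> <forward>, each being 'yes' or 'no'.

After 1 (visit(E)): cur=E back=1 fwd=0
After 2 (visit(D)): cur=D back=2 fwd=0
After 3 (visit(C)): cur=C back=3 fwd=0
After 4 (visit(R)): cur=R back=4 fwd=0
After 5 (visit(K)): cur=K back=5 fwd=0
After 6 (back): cur=R back=4 fwd=1
After 7 (visit(U)): cur=U back=5 fwd=0
After 8 (back): cur=R back=4 fwd=1

Answer: yes yes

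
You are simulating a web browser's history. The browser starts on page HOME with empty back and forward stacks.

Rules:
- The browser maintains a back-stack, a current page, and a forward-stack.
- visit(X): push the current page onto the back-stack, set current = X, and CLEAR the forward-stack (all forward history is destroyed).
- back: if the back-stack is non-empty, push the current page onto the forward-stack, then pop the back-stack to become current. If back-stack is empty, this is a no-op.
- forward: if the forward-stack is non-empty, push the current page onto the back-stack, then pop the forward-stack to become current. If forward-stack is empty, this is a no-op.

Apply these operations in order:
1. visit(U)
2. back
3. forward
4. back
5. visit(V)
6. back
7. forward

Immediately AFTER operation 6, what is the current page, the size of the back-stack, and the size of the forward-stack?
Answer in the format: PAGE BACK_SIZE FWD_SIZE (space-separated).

After 1 (visit(U)): cur=U back=1 fwd=0
After 2 (back): cur=HOME back=0 fwd=1
After 3 (forward): cur=U back=1 fwd=0
After 4 (back): cur=HOME back=0 fwd=1
After 5 (visit(V)): cur=V back=1 fwd=0
After 6 (back): cur=HOME back=0 fwd=1

HOME 0 1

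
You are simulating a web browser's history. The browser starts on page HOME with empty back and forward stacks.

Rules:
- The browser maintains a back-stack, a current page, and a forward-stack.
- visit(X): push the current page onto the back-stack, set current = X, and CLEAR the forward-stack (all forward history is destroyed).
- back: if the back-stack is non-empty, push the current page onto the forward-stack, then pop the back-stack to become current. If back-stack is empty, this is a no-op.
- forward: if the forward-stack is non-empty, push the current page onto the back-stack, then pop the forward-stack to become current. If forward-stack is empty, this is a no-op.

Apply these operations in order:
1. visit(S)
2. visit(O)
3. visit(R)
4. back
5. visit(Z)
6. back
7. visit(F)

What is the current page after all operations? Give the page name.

Answer: F

Derivation:
After 1 (visit(S)): cur=S back=1 fwd=0
After 2 (visit(O)): cur=O back=2 fwd=0
After 3 (visit(R)): cur=R back=3 fwd=0
After 4 (back): cur=O back=2 fwd=1
After 5 (visit(Z)): cur=Z back=3 fwd=0
After 6 (back): cur=O back=2 fwd=1
After 7 (visit(F)): cur=F back=3 fwd=0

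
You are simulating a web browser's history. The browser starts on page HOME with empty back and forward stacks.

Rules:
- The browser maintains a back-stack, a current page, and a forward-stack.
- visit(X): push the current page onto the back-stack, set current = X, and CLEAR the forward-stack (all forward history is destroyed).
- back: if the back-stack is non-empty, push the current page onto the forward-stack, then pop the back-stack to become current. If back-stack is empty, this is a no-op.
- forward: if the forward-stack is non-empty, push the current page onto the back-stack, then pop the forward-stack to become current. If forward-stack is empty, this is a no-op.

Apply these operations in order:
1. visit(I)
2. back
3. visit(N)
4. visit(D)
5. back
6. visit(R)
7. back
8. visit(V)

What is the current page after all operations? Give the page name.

Answer: V

Derivation:
After 1 (visit(I)): cur=I back=1 fwd=0
After 2 (back): cur=HOME back=0 fwd=1
After 3 (visit(N)): cur=N back=1 fwd=0
After 4 (visit(D)): cur=D back=2 fwd=0
After 5 (back): cur=N back=1 fwd=1
After 6 (visit(R)): cur=R back=2 fwd=0
After 7 (back): cur=N back=1 fwd=1
After 8 (visit(V)): cur=V back=2 fwd=0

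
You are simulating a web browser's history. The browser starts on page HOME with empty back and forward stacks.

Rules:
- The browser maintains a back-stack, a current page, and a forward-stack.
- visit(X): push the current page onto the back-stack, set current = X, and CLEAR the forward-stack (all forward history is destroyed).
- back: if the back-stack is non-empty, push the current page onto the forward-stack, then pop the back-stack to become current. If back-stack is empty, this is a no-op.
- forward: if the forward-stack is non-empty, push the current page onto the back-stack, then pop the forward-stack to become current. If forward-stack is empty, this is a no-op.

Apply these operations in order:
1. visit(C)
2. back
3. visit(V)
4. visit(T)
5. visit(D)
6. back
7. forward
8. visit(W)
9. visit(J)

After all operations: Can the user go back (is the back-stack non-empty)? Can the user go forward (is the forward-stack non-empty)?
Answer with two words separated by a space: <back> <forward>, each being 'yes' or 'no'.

Answer: yes no

Derivation:
After 1 (visit(C)): cur=C back=1 fwd=0
After 2 (back): cur=HOME back=0 fwd=1
After 3 (visit(V)): cur=V back=1 fwd=0
After 4 (visit(T)): cur=T back=2 fwd=0
After 5 (visit(D)): cur=D back=3 fwd=0
After 6 (back): cur=T back=2 fwd=1
After 7 (forward): cur=D back=3 fwd=0
After 8 (visit(W)): cur=W back=4 fwd=0
After 9 (visit(J)): cur=J back=5 fwd=0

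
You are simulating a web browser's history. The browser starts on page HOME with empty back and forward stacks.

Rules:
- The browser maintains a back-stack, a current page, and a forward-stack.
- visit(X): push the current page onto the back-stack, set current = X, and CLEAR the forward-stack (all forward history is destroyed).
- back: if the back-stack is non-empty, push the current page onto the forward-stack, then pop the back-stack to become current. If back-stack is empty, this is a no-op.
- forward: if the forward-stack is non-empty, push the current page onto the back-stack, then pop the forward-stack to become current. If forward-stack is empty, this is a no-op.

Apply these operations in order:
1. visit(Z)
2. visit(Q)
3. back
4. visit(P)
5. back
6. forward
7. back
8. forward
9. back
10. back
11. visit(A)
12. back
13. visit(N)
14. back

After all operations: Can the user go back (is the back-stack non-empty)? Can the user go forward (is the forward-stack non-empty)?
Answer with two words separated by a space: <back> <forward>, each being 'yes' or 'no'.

Answer: no yes

Derivation:
After 1 (visit(Z)): cur=Z back=1 fwd=0
After 2 (visit(Q)): cur=Q back=2 fwd=0
After 3 (back): cur=Z back=1 fwd=1
After 4 (visit(P)): cur=P back=2 fwd=0
After 5 (back): cur=Z back=1 fwd=1
After 6 (forward): cur=P back=2 fwd=0
After 7 (back): cur=Z back=1 fwd=1
After 8 (forward): cur=P back=2 fwd=0
After 9 (back): cur=Z back=1 fwd=1
After 10 (back): cur=HOME back=0 fwd=2
After 11 (visit(A)): cur=A back=1 fwd=0
After 12 (back): cur=HOME back=0 fwd=1
After 13 (visit(N)): cur=N back=1 fwd=0
After 14 (back): cur=HOME back=0 fwd=1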